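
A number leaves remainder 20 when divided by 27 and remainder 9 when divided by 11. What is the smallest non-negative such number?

20

Write x = 20 + 27·k. Then 27·k ≡ 9 − 20 ≡ 0 (mod 11).
Need 27⁻¹ mod 11. Extended Euclid on (11, 5):
11 = 2·5 + 1
5 = 5·1 + 0
Back-substitute:
1 = 11 − 2·5
27⁻¹ ≡ 9 (mod 11), so k ≡ 9·0 ≡ 0 (mod 11).
x = 20 + 27·0 = 20.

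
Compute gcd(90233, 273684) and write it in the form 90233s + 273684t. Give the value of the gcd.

1

Repeated division:
273684 = 3×90233 + 2985
90233 = 30×2985 + 683
2985 = 4×683 + 253
683 = 2×253 + 177
253 = 1×177 + 76
177 = 2×76 + 25
76 = 3×25 + 1
25 = 25×1 + 0
gcd(90233, 273684) = 1.
Working backward:
1 = 76 − 3·25
1 = −3·177 + 7·76
1 = 7·253 − 10·177
1 = −10·683 + 27·253
1 = 27·2985 − 118·683
1 = −118·90233 + 3567·2985
1 = 3567·273684 − 10819·90233
So 1 = (3567)·273684 + (-10819)·90233.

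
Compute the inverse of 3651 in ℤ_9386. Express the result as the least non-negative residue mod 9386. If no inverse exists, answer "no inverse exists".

1761

gcd(9386, 3651) by repeated division:
9386 = 2*3651 + 2084
3651 = 1*2084 + 1567
2084 = 1*1567 + 517
1567 = 3*517 + 16
517 = 32*16 + 5
16 = 3*5 + 1
5 = 5*1 + 0
The gcd is 1. Working backward:
1 = 16 − 3·5
1 = −3·517 + 97·16
1 = 97·1567 − 294·517
1 = −294·2084 + 391·1567
1 = 391·3651 − 685·2084
1 = −685·9386 + 1761·3651
So 3651·1761 ≡ 1 (mod 9386).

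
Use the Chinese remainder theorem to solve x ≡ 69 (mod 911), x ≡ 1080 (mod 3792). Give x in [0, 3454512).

Write x = 69 + 911·k. Then 911·k ≡ 1080 − 69 ≡ 1011 (mod 3792).
Need 911⁻¹ mod 3792. Extended Euclid on (3792, 911):
3792 = 4*911 + 148
911 = 6*148 + 23
148 = 6*23 + 10
23 = 2*10 + 3
10 = 3*3 + 1
3 = 3*1 + 0
Back-substitute:
1 = 10 − 3·3
1 = −3·23 + 7·10
1 = 7·148 − 45·23
1 = −45·911 + 277·148
1 = 277·3792 − 1153·911
911⁻¹ ≡ 2639 (mod 3792), so k ≡ 2639·1011 ≡ 2253 (mod 3792).
x = 69 + 911·2253 = 2052552.

2052552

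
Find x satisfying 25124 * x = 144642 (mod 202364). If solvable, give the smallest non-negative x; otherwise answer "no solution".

no solution

gcd(25124, 202364):
202364 = 8×25124 + 1372
25124 = 18×1372 + 428
1372 = 3×428 + 88
428 = 4×88 + 76
88 = 1×76 + 12
76 = 6×12 + 4
12 = 3×4 + 0
gcd = 4, but 4 ∤ 144642, so the congruence has no solution.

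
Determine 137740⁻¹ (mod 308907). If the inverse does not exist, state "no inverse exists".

gcd(308907, 137740) by repeated division:
308907 = 2×137740 + 33427
137740 = 4×33427 + 4032
33427 = 8×4032 + 1171
4032 = 3×1171 + 519
1171 = 2×519 + 133
519 = 3×133 + 120
133 = 1×120 + 13
120 = 9×13 + 3
13 = 4×3 + 1
3 = 3×1 + 0
Since gcd(137740, 308907) = 1, back-substitute to write 1 as a combination:
1 = 13 − 4·3
1 = −4·120 + 37·13
1 = 37·133 − 41·120
1 = −41·519 + 160·133
1 = 160·1171 − 361·519
1 = −361·4032 + 1243·1171
1 = 1243·33427 − 10305·4032
1 = −10305·137740 + 42463·33427
1 = 42463·308907 − 95231·137740
So 137740·(-95231) ≡ 1 (mod 308907), and -95231 ≡ 213676 (mod 308907).

213676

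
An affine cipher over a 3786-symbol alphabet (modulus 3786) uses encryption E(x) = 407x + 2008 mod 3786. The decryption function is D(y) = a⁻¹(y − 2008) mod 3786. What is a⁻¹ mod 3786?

2093

Run Euclid on (3786, 407):
3786 = 9·407 + 123
407 = 3·123 + 38
123 = 3·38 + 9
38 = 4·9 + 2
9 = 4·2 + 1
2 = 2·1 + 0
The gcd is 1. Working backward:
1 = 9 − 4·2
1 = −4·38 + 17·9
1 = 17·123 − 55·38
1 = −55·407 + 182·123
1 = 182·3786 − 1693·407
So 407·(-1693) ≡ 1 (mod 3786), and -1693 ≡ 2093 (mod 3786).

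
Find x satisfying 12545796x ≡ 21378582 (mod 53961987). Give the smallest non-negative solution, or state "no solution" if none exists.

11557027

First find gcd(12545796, 53961987):
53961987 = 4×12545796 + 3778803
12545796 = 3×3778803 + 1209387
3778803 = 3×1209387 + 150642
1209387 = 8×150642 + 4251
150642 = 35×4251 + 1857
4251 = 2×1857 + 537
1857 = 3×537 + 246
537 = 2×246 + 45
246 = 5×45 + 21
45 = 2×21 + 3
21 = 7×3 + 0
gcd = 3 and 3 | 21378582, so solutions exist. Divide through by 3: 4181932x ≡ 7126194 (mod 17987329).
Now find 4181932⁻¹ mod 17987329:
17987329 = 4×4181932 + 1259601
4181932 = 3×1259601 + 403129
1259601 = 3×403129 + 50214
403129 = 8×50214 + 1417
50214 = 35×1417 + 619
1417 = 2×619 + 179
619 = 3×179 + 82
179 = 2×82 + 15
82 = 5×15 + 7
15 = 2×7 + 1
7 = 7×1 + 0
Back-substitute:
1 = 15 − 2·7
1 = −2·82 + 11·15
1 = 11·179 − 24·82
1 = −24·619 + 83·179
1 = 83·1417 − 190·619
1 = −190·50214 + 6733·1417
1 = 6733·403129 − 54054·50214
1 = −54054·1259601 + 168895·403129
1 = 168895·4181932 − 560739·1259601
1 = −560739·17987329 + 2411851·4181932
So 4181932⁻¹ ≡ 2411851 (mod 17987329).
Then x ≡ 2411851·7126194 ≡ 11557027 (mod 17987329); the smallest non-negative solution is x = 11557027.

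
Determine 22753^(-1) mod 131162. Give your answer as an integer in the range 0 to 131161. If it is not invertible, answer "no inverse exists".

101653

gcd(131162, 22753) by repeated division:
131162 = 5×22753 + 17397
22753 = 1×17397 + 5356
17397 = 3×5356 + 1329
5356 = 4×1329 + 40
1329 = 33×40 + 9
40 = 4×9 + 4
9 = 2×4 + 1
4 = 4×1 + 0
The gcd is 1. Working backward:
1 = 9 − 2·4
1 = −2·40 + 9·9
1 = 9·1329 − 299·40
1 = −299·5356 + 1205·1329
1 = 1205·17397 − 3914·5356
1 = −3914·22753 + 5119·17397
1 = 5119·131162 − 29509·22753
Thus 22753·(-29509) ≡ 1 (mod 131162); reducing, -29509 mod 131162 = 101653.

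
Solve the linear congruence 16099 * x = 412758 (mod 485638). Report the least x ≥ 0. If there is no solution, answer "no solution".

20478

First find gcd(16099, 485638):
485638 = 30×16099 + 2668
16099 = 6×2668 + 91
2668 = 29×91 + 29
91 = 3×29 + 4
29 = 7×4 + 1
4 = 4×1 + 0
gcd = 1, so a unique solution mod 485638 exists.
Back-substitute for the Bézout coefficients:
1 = 29 − 7·4
1 = −7·91 + 22·29
1 = 22·2668 − 645·91
1 = −645·16099 + 3892·2668
1 = 3892·485638 − 117405·16099
So 16099·(-117405) ≡ 1 (mod 485638), giving 16099⁻¹ ≡ 368233.
x ≡ 16099⁻¹·412758 ≡ 368233·412758 ≡ 20478 (mod 485638).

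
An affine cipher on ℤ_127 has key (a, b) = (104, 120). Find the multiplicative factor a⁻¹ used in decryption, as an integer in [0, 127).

11

Extended Euclidean algorithm:
127 = 1·104 + 23
104 = 4·23 + 12
23 = 1·12 + 11
12 = 1·11 + 1
11 = 11·1 + 0
Since gcd(104, 127) = 1, back-substitute to write 1 as a combination:
1 = 12 − 11
1 = −23 + 2·12
1 = 2·104 − 9·23
1 = −9·127 + 11·104
So 104·11 ≡ 1 (mod 127).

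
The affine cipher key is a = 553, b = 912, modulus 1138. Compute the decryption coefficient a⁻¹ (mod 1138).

889

Apply the Euclidean algorithm to 1138 and 553:
1138 = 2*553 + 32
553 = 17*32 + 9
32 = 3*9 + 5
9 = 1*5 + 4
5 = 1*4 + 1
4 = 4*1 + 0
gcd = 1, so the inverse exists. Back-substitute:
1 = 5 − 4
1 = −9 + 2·5
1 = 2·32 − 7·9
1 = −7·553 + 121·32
1 = 121·1138 − 249·553
Thus 553·(-249) ≡ 1 (mod 1138); reducing, -249 mod 1138 = 889.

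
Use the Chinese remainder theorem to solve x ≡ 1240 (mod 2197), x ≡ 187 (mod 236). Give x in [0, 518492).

104499

Write x = 1240 + 2197·k. Then 2197·k ≡ 187 − 1240 ≡ 127 (mod 236).
Need 2197⁻¹ mod 236. Extended Euclid on (236, 73):
236 = 3×73 + 17
73 = 4×17 + 5
17 = 3×5 + 2
5 = 2×2 + 1
2 = 2×1 + 0
Back-substitute:
1 = 5 − 2·2
1 = −2·17 + 7·5
1 = 7·73 − 30·17
1 = −30·236 + 97·73
2197⁻¹ ≡ 97 (mod 236), so k ≡ 97·127 ≡ 47 (mod 236).
x = 1240 + 2197·47 = 104499.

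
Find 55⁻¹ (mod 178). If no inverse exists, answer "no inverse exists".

123

Apply the Euclidean algorithm to 178 and 55:
178 = 3·55 + 13
55 = 4·13 + 3
13 = 4·3 + 1
3 = 3·1 + 0
Since gcd(55, 178) = 1, back-substitute to write 1 as a combination:
1 = 13 − 4·3
1 = −4·55 + 17·13
1 = 17·178 − 55·55
Thus 55·(-55) ≡ 1 (mod 178); reducing, -55 mod 178 = 123.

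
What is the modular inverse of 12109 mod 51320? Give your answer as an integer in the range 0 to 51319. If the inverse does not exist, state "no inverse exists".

35109

Run Euclid on (51320, 12109):
51320 = 4*12109 + 2884
12109 = 4*2884 + 573
2884 = 5*573 + 19
573 = 30*19 + 3
19 = 6*3 + 1
3 = 3*1 + 0
gcd = 1, so the inverse exists. Back-substitute:
1 = 19 − 6·3
1 = −6·573 + 181·19
1 = 181·2884 − 911·573
1 = −911·12109 + 3825·2884
1 = 3825·51320 − 16211·12109
Thus 12109·(-16211) ≡ 1 (mod 51320); reducing, -16211 mod 51320 = 35109.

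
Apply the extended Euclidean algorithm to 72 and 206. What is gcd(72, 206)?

2

Apply Euclid's algorithm to 206 and 72:
206 = 2·72 + 62
72 = 1·62 + 10
62 = 6·10 + 2
10 = 5·2 + 0
gcd(72, 206) = 2.
Working backward:
2 = 62 − 6·10
2 = −6·72 + 7·62
2 = 7·206 − 20·72
So 2 = (7)·206 + (-20)·72.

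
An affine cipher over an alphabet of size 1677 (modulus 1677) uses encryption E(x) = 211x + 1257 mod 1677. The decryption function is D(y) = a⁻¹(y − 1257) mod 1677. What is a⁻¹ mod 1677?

gcd(1677, 211) by repeated division:
1677 = 7×211 + 200
211 = 1×200 + 11
200 = 18×11 + 2
11 = 5×2 + 1
2 = 2×1 + 0
gcd = 1, so the inverse exists. Back-substitute:
1 = 11 − 5·2
1 = −5·200 + 91·11
1 = 91·211 − 96·200
1 = −96·1677 + 763·211
So 211·763 ≡ 1 (mod 1677).

763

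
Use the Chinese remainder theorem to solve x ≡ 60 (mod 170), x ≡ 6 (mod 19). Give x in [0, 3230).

2780

Write x = 60 + 170·k. Then 170·k ≡ 6 − 60 ≡ 3 (mod 19).
Need 170⁻¹ mod 19. Extended Euclid on (19, 18):
19 = 1*18 + 1
18 = 18*1 + 0
Back-substitute:
1 = 19 − 18
170⁻¹ ≡ 18 (mod 19), so k ≡ 18·3 ≡ 16 (mod 19).
x = 60 + 170·16 = 2780.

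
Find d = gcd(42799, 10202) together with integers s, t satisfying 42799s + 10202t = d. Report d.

1

Repeated division:
42799 = 4·10202 + 1991
10202 = 5·1991 + 247
1991 = 8·247 + 15
247 = 16·15 + 7
15 = 2·7 + 1
7 = 7·1 + 0
gcd(42799, 10202) = 1.
Express as a combination:
1 = 15 − 2·7
1 = −2·247 + 33·15
1 = 33·1991 − 266·247
1 = −266·10202 + 1363·1991
1 = 1363·42799 − 5718·10202
So 1 = (1363)·42799 + (-5718)·10202.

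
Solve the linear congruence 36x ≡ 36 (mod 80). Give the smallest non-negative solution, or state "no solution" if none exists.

1

First find gcd(36, 80):
80 = 2*36 + 8
36 = 4*8 + 4
8 = 2*4 + 0
gcd = 4 and 4 | 36, so solutions exist. Divide through by 4: 9x ≡ 9 (mod 20).
Now find 9⁻¹ mod 20:
20 = 2×9 + 2
9 = 4×2 + 1
2 = 2×1 + 0
Back-substitute:
1 = 9 − 4·2
1 = −4·20 + 9·9
So 9⁻¹ ≡ 9 (mod 20).
Then x ≡ 9·9 ≡ 1 (mod 20); the smallest non-negative solution is x = 1.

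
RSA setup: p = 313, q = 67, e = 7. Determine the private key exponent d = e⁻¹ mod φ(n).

11767

φ(n) = (p−1)(q−1) = 312·66 = 20592.
Need d with 7·d ≡ 1 (mod 20592). Apply the extended Euclidean algorithm:
20592 = 2941×7 + 5
7 = 1×5 + 2
5 = 2×2 + 1
2 = 2×1 + 0
Back-substitute:
1 = 5 − 2·2
1 = −2·7 + 3·5
1 = 3·20592 − 8825·7
So 7·(-8825) ≡ 1 (mod 20592), hence d ≡ -8825 ≡ 11767 (mod 20592).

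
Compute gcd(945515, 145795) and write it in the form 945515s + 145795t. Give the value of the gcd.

Repeated division:
945515 = 6·145795 + 70745
145795 = 2·70745 + 4305
70745 = 16·4305 + 1865
4305 = 2·1865 + 575
1865 = 3·575 + 140
575 = 4·140 + 15
140 = 9·15 + 5
15 = 3·5 + 0
gcd(945515, 145795) = 5.
Express as a combination:
5 = 140 − 9·15
5 = −9·575 + 37·140
5 = 37·1865 − 120·575
5 = −120·4305 + 277·1865
5 = 277·70745 − 4552·4305
5 = −4552·145795 + 9381·70745
5 = 9381·945515 − 60838·145795
So 5 = (9381)·945515 + (-60838)·145795.

5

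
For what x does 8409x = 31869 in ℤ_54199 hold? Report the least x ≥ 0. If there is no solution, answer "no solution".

34480

First find gcd(8409, 54199):
54199 = 6×8409 + 3745
8409 = 2×3745 + 919
3745 = 4×919 + 69
919 = 13×69 + 22
69 = 3×22 + 3
22 = 7×3 + 1
3 = 3×1 + 0
gcd = 1, so a unique solution mod 54199 exists.
Back-substitute for the Bézout coefficients:
1 = 22 − 7·3
1 = −7·69 + 22·22
1 = 22·919 − 293·69
1 = −293·3745 + 1194·919
1 = 1194·8409 − 2681·3745
1 = −2681·54199 + 17280·8409
So 8409·(17280) ≡ 1 (mod 54199), giving 8409⁻¹ ≡ 17280.
x ≡ 8409⁻¹·31869 ≡ 17280·31869 ≡ 34480 (mod 54199).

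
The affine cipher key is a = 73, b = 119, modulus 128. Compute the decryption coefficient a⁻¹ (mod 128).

121

gcd(128, 73) by repeated division:
128 = 1×73 + 55
73 = 1×55 + 18
55 = 3×18 + 1
18 = 18×1 + 0
Since gcd(73, 128) = 1, back-substitute to write 1 as a combination:
1 = 55 − 3·18
1 = −3·73 + 4·55
1 = 4·128 − 7·73
So 73·(-7) ≡ 1 (mod 128), and -7 ≡ 121 (mod 128).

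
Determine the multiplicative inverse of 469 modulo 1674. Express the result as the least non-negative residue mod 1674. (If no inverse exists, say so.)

Extended Euclidean algorithm:
1674 = 3*469 + 267
469 = 1*267 + 202
267 = 1*202 + 65
202 = 3*65 + 7
65 = 9*7 + 2
7 = 3*2 + 1
2 = 2*1 + 0
gcd = 1, so the inverse exists. Back-substitute:
1 = 7 − 3·2
1 = −3·65 + 28·7
1 = 28·202 − 87·65
1 = −87·267 + 115·202
1 = 115·469 − 202·267
1 = −202·1674 + 721·469
So 469·721 ≡ 1 (mod 1674).

721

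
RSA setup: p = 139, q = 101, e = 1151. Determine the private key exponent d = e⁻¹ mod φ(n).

φ(n) = (p−1)(q−1) = 138·100 = 13800.
Need d with 1151·d ≡ 1 (mod 13800). Apply the extended Euclidean algorithm:
13800 = 11×1151 + 1139
1151 = 1×1139 + 12
1139 = 94×12 + 11
12 = 1×11 + 1
11 = 11×1 + 0
Back-substitute:
1 = 12 − 11
1 = −1139 + 95·12
1 = 95·1151 − 96·1139
1 = −96·13800 + 1151·1151
So 1151·1151 ≡ 1 (mod 13800), hence d = 1151.

1151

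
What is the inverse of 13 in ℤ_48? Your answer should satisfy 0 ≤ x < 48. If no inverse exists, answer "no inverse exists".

37

Extended Euclidean algorithm:
48 = 3×13 + 9
13 = 1×9 + 4
9 = 2×4 + 1
4 = 4×1 + 0
The gcd is 1. Working backward:
1 = 9 − 2·4
1 = −2·13 + 3·9
1 = 3·48 − 11·13
Thus 13·(-11) ≡ 1 (mod 48); reducing, -11 mod 48 = 37.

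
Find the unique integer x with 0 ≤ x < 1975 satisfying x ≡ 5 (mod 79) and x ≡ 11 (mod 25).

1111

Write x = 5 + 79·k. Then 79·k ≡ 11 − 5 ≡ 6 (mod 25).
Need 79⁻¹ mod 25. Extended Euclid on (25, 4):
25 = 6×4 + 1
4 = 4×1 + 0
Back-substitute:
1 = 25 − 6·4
79⁻¹ ≡ 19 (mod 25), so k ≡ 19·6 ≡ 14 (mod 25).
x = 5 + 79·14 = 1111.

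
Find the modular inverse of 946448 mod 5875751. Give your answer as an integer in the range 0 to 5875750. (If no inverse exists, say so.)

Apply the Euclidean algorithm to 5875751 and 946448:
5875751 = 6·946448 + 197063
946448 = 4·197063 + 158196
197063 = 1·158196 + 38867
158196 = 4·38867 + 2728
38867 = 14·2728 + 675
2728 = 4·675 + 28
675 = 24·28 + 3
28 = 9·3 + 1
3 = 3·1 + 0
The gcd is 1. Working backward:
1 = 28 − 9·3
1 = −9·675 + 217·28
1 = 217·2728 − 877·675
1 = −877·38867 + 12495·2728
1 = 12495·158196 − 50857·38867
1 = −50857·197063 + 63352·158196
1 = 63352·946448 − 304265·197063
1 = −304265·5875751 + 1888942·946448
So 946448·1888942 ≡ 1 (mod 5875751).

1888942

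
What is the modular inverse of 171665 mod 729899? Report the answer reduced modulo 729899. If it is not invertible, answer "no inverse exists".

gcd(729899, 171665) by repeated division:
729899 = 4×171665 + 43239
171665 = 3×43239 + 41948
43239 = 1×41948 + 1291
41948 = 32×1291 + 636
1291 = 2×636 + 19
636 = 33×19 + 9
19 = 2×9 + 1
9 = 9×1 + 0
Since gcd(171665, 729899) = 1, back-substitute to write 1 as a combination:
1 = 19 − 2·9
1 = −2·636 + 67·19
1 = 67·1291 − 136·636
1 = −136·41948 + 4419·1291
1 = 4419·43239 − 4555·41948
1 = −4555·171665 + 18084·43239
1 = 18084·729899 − 76891·171665
So 171665·(-76891) ≡ 1 (mod 729899), and -76891 ≡ 653008 (mod 729899).

653008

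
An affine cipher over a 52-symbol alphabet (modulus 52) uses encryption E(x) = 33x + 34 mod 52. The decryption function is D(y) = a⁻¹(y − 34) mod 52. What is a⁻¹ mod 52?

41

Run Euclid on (52, 33):
52 = 1*33 + 19
33 = 1*19 + 14
19 = 1*14 + 5
14 = 2*5 + 4
5 = 1*4 + 1
4 = 4*1 + 0
Since gcd(33, 52) = 1, back-substitute to write 1 as a combination:
1 = 5 − 4
1 = −14 + 3·5
1 = 3·19 − 4·14
1 = −4·33 + 7·19
1 = 7·52 − 11·33
So 33·(-11) ≡ 1 (mod 52), and -11 ≡ 41 (mod 52).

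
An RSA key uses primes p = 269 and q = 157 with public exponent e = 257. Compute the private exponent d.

15617

φ(n) = (p−1)(q−1) = 268·156 = 41808.
Need d with 257·d ≡ 1 (mod 41808). Apply the extended Euclidean algorithm:
41808 = 162*257 + 174
257 = 1*174 + 83
174 = 2*83 + 8
83 = 10*8 + 3
8 = 2*3 + 2
3 = 1*2 + 1
2 = 2*1 + 0
Back-substitute:
1 = 3 − 2
1 = −8 + 3·3
1 = 3·83 − 31·8
1 = −31·174 + 65·83
1 = 65·257 − 96·174
1 = −96·41808 + 15617·257
So 257·15617 ≡ 1 (mod 41808), hence d = 15617.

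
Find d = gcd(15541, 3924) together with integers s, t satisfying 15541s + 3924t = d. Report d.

1

Repeated division:
15541 = 3*3924 + 3769
3924 = 1*3769 + 155
3769 = 24*155 + 49
155 = 3*49 + 8
49 = 6*8 + 1
8 = 8*1 + 0
gcd(15541, 3924) = 1.
Back-substituting:
1 = 49 − 6·8
1 = −6·155 + 19·49
1 = 19·3769 − 462·155
1 = −462·3924 + 481·3769
1 = 481·15541 − 1905·3924
So 1 = (481)·15541 + (-1905)·3924.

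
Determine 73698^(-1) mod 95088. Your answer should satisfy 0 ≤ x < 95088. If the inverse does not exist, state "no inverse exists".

no inverse exists

Euclidean algorithm on 95088, 73698:
95088 = 1*73698 + 21390
73698 = 3*21390 + 9528
21390 = 2*9528 + 2334
9528 = 4*2334 + 192
2334 = 12*192 + 30
192 = 6*30 + 12
30 = 2*12 + 6
12 = 2*6 + 0
Since gcd = 6 > 1, 73698 is not a unit mod 95088.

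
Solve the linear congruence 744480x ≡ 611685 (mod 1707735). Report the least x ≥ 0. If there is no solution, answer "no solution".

First find gcd(744480, 1707735):
1707735 = 2·744480 + 218775
744480 = 3·218775 + 88155
218775 = 2·88155 + 42465
88155 = 2·42465 + 3225
42465 = 13·3225 + 540
3225 = 5·540 + 525
540 = 1·525 + 15
525 = 35·15 + 0
gcd = 15 and 15 | 611685, so solutions exist. Divide through by 15: 49632x ≡ 40779 (mod 113849).
Now find 49632⁻¹ mod 113849:
113849 = 2×49632 + 14585
49632 = 3×14585 + 5877
14585 = 2×5877 + 2831
5877 = 2×2831 + 215
2831 = 13×215 + 36
215 = 5×36 + 35
36 = 1×35 + 1
35 = 35×1 + 0
Back-substitute:
1 = 36 − 35
1 = −215 + 6·36
1 = 6·2831 − 79·215
1 = −79·5877 + 164·2831
1 = 164·14585 − 407·5877
1 = −407·49632 + 1385·14585
1 = 1385·113849 − 3177·49632
So 49632·(-3177) ≡ 1 (mod 113849), i.e. 49632⁻¹ ≡ 110672.
Then x ≡ 110672·40779 ≡ 5279 (mod 113849); the smallest non-negative solution is x = 5279.

5279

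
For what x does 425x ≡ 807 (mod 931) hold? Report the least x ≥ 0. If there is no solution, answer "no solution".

First find gcd(425, 931):
931 = 2*425 + 81
425 = 5*81 + 20
81 = 4*20 + 1
20 = 20*1 + 0
gcd = 1, so a unique solution mod 931 exists.
Back-substitute for the Bézout coefficients:
1 = 81 − 4·20
1 = −4·425 + 21·81
1 = 21·931 − 46·425
So 425·(-46) ≡ 1 (mod 931), giving 425⁻¹ ≡ 885.
x ≡ 425⁻¹·807 ≡ 885·807 ≡ 118 (mod 931).

118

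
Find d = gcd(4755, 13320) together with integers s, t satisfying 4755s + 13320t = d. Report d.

Repeated division:
13320 = 2*4755 + 3810
4755 = 1*3810 + 945
3810 = 4*945 + 30
945 = 31*30 + 15
30 = 2*15 + 0
gcd(4755, 13320) = 15.
Back-substituting:
15 = 945 − 31·30
15 = −31·3810 + 125·945
15 = 125·4755 − 156·3810
15 = −156·13320 + 437·4755
So 15 = (-156)·13320 + (437)·4755.

15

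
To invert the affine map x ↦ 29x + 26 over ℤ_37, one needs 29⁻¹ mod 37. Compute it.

23

gcd(37, 29) by repeated division:
37 = 1·29 + 8
29 = 3·8 + 5
8 = 1·5 + 3
5 = 1·3 + 2
3 = 1·2 + 1
2 = 2·1 + 0
gcd = 1, so the inverse exists. Back-substitute:
1 = 3 − 2
1 = −5 + 2·3
1 = 2·8 − 3·5
1 = −3·29 + 11·8
1 = 11·37 − 14·29
Thus 29·(-14) ≡ 1 (mod 37); reducing, -14 mod 37 = 23.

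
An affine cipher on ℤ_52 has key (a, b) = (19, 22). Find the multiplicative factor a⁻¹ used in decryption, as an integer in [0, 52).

Run Euclid on (52, 19):
52 = 2*19 + 14
19 = 1*14 + 5
14 = 2*5 + 4
5 = 1*4 + 1
4 = 4*1 + 0
The gcd is 1. Working backward:
1 = 5 − 4
1 = −14 + 3·5
1 = 3·19 − 4·14
1 = −4·52 + 11·19
So 19·11 ≡ 1 (mod 52).

11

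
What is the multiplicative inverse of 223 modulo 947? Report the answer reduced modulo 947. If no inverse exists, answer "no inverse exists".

637

gcd(947, 223) by repeated division:
947 = 4×223 + 55
223 = 4×55 + 3
55 = 18×3 + 1
3 = 3×1 + 0
gcd = 1, so the inverse exists. Back-substitute:
1 = 55 − 18·3
1 = −18·223 + 73·55
1 = 73·947 − 310·223
Hence 223⁻¹ ≡ -310 ≡ 637 (mod 947).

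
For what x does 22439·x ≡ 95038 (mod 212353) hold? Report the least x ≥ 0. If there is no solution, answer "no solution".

133062

First find gcd(22439, 212353):
212353 = 9*22439 + 10402
22439 = 2*10402 + 1635
10402 = 6*1635 + 592
1635 = 2*592 + 451
592 = 1*451 + 141
451 = 3*141 + 28
141 = 5*28 + 1
28 = 28*1 + 0
gcd = 1, so a unique solution mod 212353 exists.
Back-substitute for the Bézout coefficients:
1 = 141 − 5·28
1 = −5·451 + 16·141
1 = 16·592 − 21·451
1 = −21·1635 + 58·592
1 = 58·10402 − 369·1635
1 = −369·22439 + 796·10402
1 = 796·212353 − 7533·22439
So 22439·(-7533) ≡ 1 (mod 212353), giving 22439⁻¹ ≡ 204820.
x ≡ 22439⁻¹·95038 ≡ 204820·95038 ≡ 133062 (mod 212353).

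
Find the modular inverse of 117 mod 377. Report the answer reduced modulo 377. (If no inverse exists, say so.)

no inverse exists

Euclidean algorithm on 377, 117:
377 = 3×117 + 26
117 = 4×26 + 13
26 = 2×13 + 0
Since gcd = 13 > 1, 117 is not a unit mod 377.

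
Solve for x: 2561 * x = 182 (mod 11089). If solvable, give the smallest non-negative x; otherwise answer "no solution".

First find gcd(2561, 11089):
11089 = 4×2561 + 845
2561 = 3×845 + 26
845 = 32×26 + 13
26 = 2×13 + 0
gcd = 13 and 13 | 182, so solutions exist. Divide through by 13: 197x ≡ 14 (mod 853).
Now find 197⁻¹ mod 853:
853 = 4*197 + 65
197 = 3*65 + 2
65 = 32*2 + 1
2 = 2*1 + 0
Back-substitute:
1 = 65 − 32·2
1 = −32·197 + 97·65
1 = 97·853 − 420·197
So 197·(-420) ≡ 1 (mod 853), i.e. 197⁻¹ ≡ 433.
Then x ≡ 433·14 ≡ 91 (mod 853); the smallest non-negative solution is x = 91.

91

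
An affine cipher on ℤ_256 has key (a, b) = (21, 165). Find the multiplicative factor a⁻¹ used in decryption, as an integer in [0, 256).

Extended Euclidean algorithm:
256 = 12×21 + 4
21 = 5×4 + 1
4 = 4×1 + 0
Since gcd(21, 256) = 1, back-substitute to write 1 as a combination:
1 = 21 − 5·4
1 = −5·256 + 61·21
So 21·61 ≡ 1 (mod 256).

61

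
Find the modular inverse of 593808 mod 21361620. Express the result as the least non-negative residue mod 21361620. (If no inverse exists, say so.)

Compute gcd(593808, 21361620):
21361620 = 35×593808 + 578340
593808 = 1×578340 + 15468
578340 = 37×15468 + 6024
15468 = 2×6024 + 3420
6024 = 1×3420 + 2604
3420 = 1×2604 + 816
2604 = 3×816 + 156
816 = 5×156 + 36
156 = 4×36 + 12
36 = 3×12 + 0
Since gcd = 12 > 1, 593808 is not a unit mod 21361620.

no inverse exists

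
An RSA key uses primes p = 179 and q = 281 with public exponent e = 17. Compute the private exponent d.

φ(n) = (p−1)(q−1) = 178·280 = 49840.
Need d with 17·d ≡ 1 (mod 49840). Apply the extended Euclidean algorithm:
49840 = 2931·17 + 13
17 = 1·13 + 4
13 = 3·4 + 1
4 = 4·1 + 0
Back-substitute:
1 = 13 − 3·4
1 = −3·17 + 4·13
1 = 4·49840 − 11727·17
So 17·(-11727) ≡ 1 (mod 49840), hence d ≡ -11727 ≡ 38113 (mod 49840).

38113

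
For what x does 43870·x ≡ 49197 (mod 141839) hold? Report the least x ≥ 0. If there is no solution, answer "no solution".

1705

First find gcd(43870, 141839):
141839 = 3×43870 + 10229
43870 = 4×10229 + 2954
10229 = 3×2954 + 1367
2954 = 2×1367 + 220
1367 = 6×220 + 47
220 = 4×47 + 32
47 = 1×32 + 15
32 = 2×15 + 2
15 = 7×2 + 1
2 = 2×1 + 0
gcd = 1, so a unique solution mod 141839 exists.
Back-substitute for the Bézout coefficients:
1 = 15 − 7·2
1 = −7·32 + 15·15
1 = 15·47 − 22·32
1 = −22·220 + 103·47
1 = 103·1367 − 640·220
1 = −640·2954 + 1383·1367
1 = 1383·10229 − 4789·2954
1 = −4789·43870 + 20539·10229
1 = 20539·141839 − 66406·43870
So 43870·(-66406) ≡ 1 (mod 141839), giving 43870⁻¹ ≡ 75433.
x ≡ 43870⁻¹·49197 ≡ 75433·49197 ≡ 1705 (mod 141839).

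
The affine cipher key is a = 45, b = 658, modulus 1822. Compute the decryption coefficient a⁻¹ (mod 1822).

Extended Euclidean algorithm:
1822 = 40*45 + 22
45 = 2*22 + 1
22 = 22*1 + 0
Since gcd(45, 1822) = 1, back-substitute to write 1 as a combination:
1 = 45 − 2·22
1 = −2·1822 + 81·45
So 45·81 ≡ 1 (mod 1822).

81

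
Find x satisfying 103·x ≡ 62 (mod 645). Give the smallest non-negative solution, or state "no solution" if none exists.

First find gcd(103, 645):
645 = 6*103 + 27
103 = 3*27 + 22
27 = 1*22 + 5
22 = 4*5 + 2
5 = 2*2 + 1
2 = 2*1 + 0
gcd = 1, so a unique solution mod 645 exists.
Back-substitute for the Bézout coefficients:
1 = 5 − 2·2
1 = −2·22 + 9·5
1 = 9·27 − 11·22
1 = −11·103 + 42·27
1 = 42·645 − 263·103
So 103·(-263) ≡ 1 (mod 645), giving 103⁻¹ ≡ 382.
x ≡ 103⁻¹·62 ≡ 382·62 ≡ 464 (mod 645).

464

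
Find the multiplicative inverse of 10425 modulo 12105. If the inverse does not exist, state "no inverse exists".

no inverse exists

Euclidean algorithm on 12105, 10425:
12105 = 1×10425 + 1680
10425 = 6×1680 + 345
1680 = 4×345 + 300
345 = 1×300 + 45
300 = 6×45 + 30
45 = 1×30 + 15
30 = 2×15 + 0
gcd(10425, 12105) = 15 ≠ 1, so 10425 has no multiplicative inverse modulo 12105.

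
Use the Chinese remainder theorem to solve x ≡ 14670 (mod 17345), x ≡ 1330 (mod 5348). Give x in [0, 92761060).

Write x = 14670 + 17345·k. Then 17345·k ≡ 1330 − 14670 ≡ 2704 (mod 5348).
Need 17345⁻¹ mod 5348. Extended Euclid on (5348, 1301):
5348 = 4*1301 + 144
1301 = 9*144 + 5
144 = 28*5 + 4
5 = 1*4 + 1
4 = 4*1 + 0
Back-substitute:
1 = 5 − 4
1 = −144 + 29·5
1 = 29·1301 − 262·144
1 = −262·5348 + 1077·1301
17345⁻¹ ≡ 1077 (mod 5348), so k ≡ 1077·2704 ≡ 2896 (mod 5348).
x = 14670 + 17345·2896 = 50245790.

50245790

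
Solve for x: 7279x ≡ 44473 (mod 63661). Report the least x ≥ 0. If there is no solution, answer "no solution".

59163

First find gcd(7279, 63661):
63661 = 8·7279 + 5429
7279 = 1·5429 + 1850
5429 = 2·1850 + 1729
1850 = 1·1729 + 121
1729 = 14·121 + 35
121 = 3·35 + 16
35 = 2·16 + 3
16 = 5·3 + 1
3 = 3·1 + 0
gcd = 1, so a unique solution mod 63661 exists.
Back-substitute for the Bézout coefficients:
1 = 16 − 5·3
1 = −5·35 + 11·16
1 = 11·121 − 38·35
1 = −38·1729 + 543·121
1 = 543·1850 − 581·1729
1 = −581·5429 + 1705·1850
1 = 1705·7279 − 2286·5429
1 = −2286·63661 + 19993·7279
So 7279·(19993) ≡ 1 (mod 63661), giving 7279⁻¹ ≡ 19993.
x ≡ 7279⁻¹·44473 ≡ 19993·44473 ≡ 59163 (mod 63661).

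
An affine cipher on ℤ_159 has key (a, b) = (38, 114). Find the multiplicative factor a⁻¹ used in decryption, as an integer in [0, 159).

113

Apply the Euclidean algorithm to 159 and 38:
159 = 4*38 + 7
38 = 5*7 + 3
7 = 2*3 + 1
3 = 3*1 + 0
gcd = 1, so the inverse exists. Back-substitute:
1 = 7 − 2·3
1 = −2·38 + 11·7
1 = 11·159 − 46·38
Hence 38⁻¹ ≡ -46 ≡ 113 (mod 159).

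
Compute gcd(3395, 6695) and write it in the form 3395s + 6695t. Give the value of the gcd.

Euclidean algorithm:
6695 = 1×3395 + 3300
3395 = 1×3300 + 95
3300 = 34×95 + 70
95 = 1×70 + 25
70 = 2×25 + 20
25 = 1×20 + 5
20 = 4×5 + 0
gcd(3395, 6695) = 5.
Working backward:
5 = 25 − 20
5 = −70 + 3·25
5 = 3·95 − 4·70
5 = −4·3300 + 139·95
5 = 139·3395 − 143·3300
5 = −143·6695 + 282·3395
So 5 = (-143)·6695 + (282)·3395.

5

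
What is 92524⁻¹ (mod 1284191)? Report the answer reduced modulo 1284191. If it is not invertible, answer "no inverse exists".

137810

Extended Euclidean algorithm:
1284191 = 13×92524 + 81379
92524 = 1×81379 + 11145
81379 = 7×11145 + 3364
11145 = 3×3364 + 1053
3364 = 3×1053 + 205
1053 = 5×205 + 28
205 = 7×28 + 9
28 = 3×9 + 1
9 = 9×1 + 0
gcd = 1, so the inverse exists. Back-substitute:
1 = 28 − 3·9
1 = −3·205 + 22·28
1 = 22·1053 − 113·205
1 = −113·3364 + 361·1053
1 = 361·11145 − 1196·3364
1 = −1196·81379 + 8733·11145
1 = 8733·92524 − 9929·81379
1 = −9929·1284191 + 137810·92524
So 92524·137810 ≡ 1 (mod 1284191).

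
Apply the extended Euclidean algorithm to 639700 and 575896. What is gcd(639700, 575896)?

Apply Euclid's algorithm to 639700 and 575896:
639700 = 1·575896 + 63804
575896 = 9·63804 + 1660
63804 = 38·1660 + 724
1660 = 2·724 + 212
724 = 3·212 + 88
212 = 2·88 + 36
88 = 2·36 + 16
36 = 2·16 + 4
16 = 4·4 + 0
gcd(639700, 575896) = 4.
Working backward:
4 = 36 − 2·16
4 = −2·88 + 5·36
4 = 5·212 − 12·88
4 = −12·724 + 41·212
4 = 41·1660 − 94·724
4 = −94·63804 + 3613·1660
4 = 3613·575896 − 32611·63804
4 = −32611·639700 + 36224·575896
So 4 = (-32611)·639700 + (36224)·575896.

4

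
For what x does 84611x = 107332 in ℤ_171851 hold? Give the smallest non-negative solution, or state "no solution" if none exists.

First find gcd(84611, 171851):
171851 = 2×84611 + 2629
84611 = 32×2629 + 483
2629 = 5×483 + 214
483 = 2×214 + 55
214 = 3×55 + 49
55 = 1×49 + 6
49 = 8×6 + 1
6 = 6×1 + 0
gcd = 1, so a unique solution mod 171851 exists.
Back-substitute for the Bézout coefficients:
1 = 49 − 8·6
1 = −8·55 + 9·49
1 = 9·214 − 35·55
1 = −35·483 + 79·214
1 = 79·2629 − 430·483
1 = −430·84611 + 13839·2629
1 = 13839·171851 − 28108·84611
So 84611·(-28108) ≡ 1 (mod 171851), giving 84611⁻¹ ≡ 143743.
x ≡ 84611⁻¹·107332 ≡ 143743·107332 ≡ 128300 (mod 171851).

128300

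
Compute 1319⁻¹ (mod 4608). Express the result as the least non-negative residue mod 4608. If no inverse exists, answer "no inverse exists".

2711

Run Euclid on (4608, 1319):
4608 = 3×1319 + 651
1319 = 2×651 + 17
651 = 38×17 + 5
17 = 3×5 + 2
5 = 2×2 + 1
2 = 2×1 + 0
Since gcd(1319, 4608) = 1, back-substitute to write 1 as a combination:
1 = 5 − 2·2
1 = −2·17 + 7·5
1 = 7·651 − 268·17
1 = −268·1319 + 543·651
1 = 543·4608 − 1897·1319
Hence 1319⁻¹ ≡ -1897 ≡ 2711 (mod 4608).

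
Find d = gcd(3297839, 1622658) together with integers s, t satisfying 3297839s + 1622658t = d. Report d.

1

Repeated division:
3297839 = 2*1622658 + 52523
1622658 = 30*52523 + 46968
52523 = 1*46968 + 5555
46968 = 8*5555 + 2528
5555 = 2*2528 + 499
2528 = 5*499 + 33
499 = 15*33 + 4
33 = 8*4 + 1
4 = 4*1 + 0
gcd(3297839, 1622658) = 1.
Express as a combination:
1 = 33 − 8·4
1 = −8·499 + 121·33
1 = 121·2528 − 613·499
1 = −613·5555 + 1347·2528
1 = 1347·46968 − 11389·5555
1 = −11389·52523 + 12736·46968
1 = 12736·1622658 − 393469·52523
1 = −393469·3297839 + 799674·1622658
So 1 = (-393469)·3297839 + (799674)·1622658.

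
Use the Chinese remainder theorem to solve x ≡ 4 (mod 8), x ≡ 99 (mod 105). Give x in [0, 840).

204

Write x = 4 + 8·k. Then 8·k ≡ 99 − 4 ≡ 95 (mod 105).
Need 8⁻¹ mod 105. Extended Euclid on (105, 8):
105 = 13×8 + 1
8 = 8×1 + 0
Back-substitute:
1 = 105 − 13·8
8⁻¹ ≡ 92 (mod 105), so k ≡ 92·95 ≡ 25 (mod 105).
x = 4 + 8·25 = 204.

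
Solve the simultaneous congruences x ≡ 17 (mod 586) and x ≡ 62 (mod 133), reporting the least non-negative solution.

13495

Write x = 17 + 586·k. Then 586·k ≡ 62 − 17 ≡ 45 (mod 133).
Need 586⁻¹ mod 133. Extended Euclid on (133, 54):
133 = 2*54 + 25
54 = 2*25 + 4
25 = 6*4 + 1
4 = 4*1 + 0
Back-substitute:
1 = 25 − 6·4
1 = −6·54 + 13·25
1 = 13·133 − 32·54
586⁻¹ ≡ 101 (mod 133), so k ≡ 101·45 ≡ 23 (mod 133).
x = 17 + 586·23 = 13495.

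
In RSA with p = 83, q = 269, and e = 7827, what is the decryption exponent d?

13171

φ(n) = (p−1)(q−1) = 82·268 = 21976.
Need d with 7827·d ≡ 1 (mod 21976). Apply the extended Euclidean algorithm:
21976 = 2×7827 + 6322
7827 = 1×6322 + 1505
6322 = 4×1505 + 302
1505 = 4×302 + 297
302 = 1×297 + 5
297 = 59×5 + 2
5 = 2×2 + 1
2 = 2×1 + 0
Back-substitute:
1 = 5 − 2·2
1 = −2·297 + 119·5
1 = 119·302 − 121·297
1 = −121·1505 + 603·302
1 = 603·6322 − 2533·1505
1 = −2533·7827 + 3136·6322
1 = 3136·21976 − 8805·7827
So 7827·(-8805) ≡ 1 (mod 21976), hence d ≡ -8805 ≡ 13171 (mod 21976).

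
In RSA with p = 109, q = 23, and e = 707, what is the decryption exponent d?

φ(n) = (p−1)(q−1) = 108·22 = 2376.
Need d with 707·d ≡ 1 (mod 2376). Apply the extended Euclidean algorithm:
2376 = 3*707 + 255
707 = 2*255 + 197
255 = 1*197 + 58
197 = 3*58 + 23
58 = 2*23 + 12
23 = 1*12 + 11
12 = 1*11 + 1
11 = 11*1 + 0
Back-substitute:
1 = 12 − 11
1 = −23 + 2·12
1 = 2·58 − 5·23
1 = −5·197 + 17·58
1 = 17·255 − 22·197
1 = −22·707 + 61·255
1 = 61·2376 − 205·707
So 707·(-205) ≡ 1 (mod 2376), hence d ≡ -205 ≡ 2171 (mod 2376).

2171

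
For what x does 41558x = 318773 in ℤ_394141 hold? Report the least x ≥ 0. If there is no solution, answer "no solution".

no solution

gcd(41558, 394141):
394141 = 9*41558 + 20119
41558 = 2*20119 + 1320
20119 = 15*1320 + 319
1320 = 4*319 + 44
319 = 7*44 + 11
44 = 4*11 + 0
gcd = 11, but 11 ∤ 318773, so the congruence has no solution.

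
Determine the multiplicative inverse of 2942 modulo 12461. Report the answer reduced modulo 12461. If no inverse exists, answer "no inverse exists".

953

gcd(12461, 2942) by repeated division:
12461 = 4·2942 + 693
2942 = 4·693 + 170
693 = 4·170 + 13
170 = 13·13 + 1
13 = 13·1 + 0
gcd = 1, so the inverse exists. Back-substitute:
1 = 170 − 13·13
1 = −13·693 + 53·170
1 = 53·2942 − 225·693
1 = −225·12461 + 953·2942
So 2942·953 ≡ 1 (mod 12461).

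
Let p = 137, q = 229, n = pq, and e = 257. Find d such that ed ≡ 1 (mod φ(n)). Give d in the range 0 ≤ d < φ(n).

φ(n) = (p−1)(q−1) = 136·228 = 31008.
Need d with 257·d ≡ 1 (mod 31008). Apply the extended Euclidean algorithm:
31008 = 120·257 + 168
257 = 1·168 + 89
168 = 1·89 + 79
89 = 1·79 + 10
79 = 7·10 + 9
10 = 1·9 + 1
9 = 9·1 + 0
Back-substitute:
1 = 10 − 9
1 = −79 + 8·10
1 = 8·89 − 9·79
1 = −9·168 + 17·89
1 = 17·257 − 26·168
1 = −26·31008 + 3137·257
So 257·3137 ≡ 1 (mod 31008), hence d = 3137.

3137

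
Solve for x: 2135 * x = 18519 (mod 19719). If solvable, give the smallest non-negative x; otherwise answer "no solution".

no solution

gcd(2135, 19719):
19719 = 9*2135 + 504
2135 = 4*504 + 119
504 = 4*119 + 28
119 = 4*28 + 7
28 = 4*7 + 0
gcd = 7, but 7 ∤ 18519, so the congruence has no solution.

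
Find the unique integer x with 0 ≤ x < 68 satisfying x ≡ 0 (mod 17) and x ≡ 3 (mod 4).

51

Write x = 0 + 17·k. Then 17·k ≡ 3 − 0 ≡ 3 (mod 4).
Need 17⁻¹ mod 4. Extended Euclid on (4, 1):
4 = 4·1 + 0
17⁻¹ ≡ 1 (mod 4), so k ≡ 1·3 ≡ 3 (mod 4).
x = 0 + 17·3 = 51.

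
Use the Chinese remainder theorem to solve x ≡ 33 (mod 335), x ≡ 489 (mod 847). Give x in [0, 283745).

243578

Write x = 33 + 335·k. Then 335·k ≡ 489 − 33 ≡ 456 (mod 847).
Need 335⁻¹ mod 847. Extended Euclid on (847, 335):
847 = 2*335 + 177
335 = 1*177 + 158
177 = 1*158 + 19
158 = 8*19 + 6
19 = 3*6 + 1
6 = 6*1 + 0
Back-substitute:
1 = 19 − 3·6
1 = −3·158 + 25·19
1 = 25·177 − 28·158
1 = −28·335 + 53·177
1 = 53·847 − 134·335
335⁻¹ ≡ 713 (mod 847), so k ≡ 713·456 ≡ 727 (mod 847).
x = 33 + 335·727 = 243578.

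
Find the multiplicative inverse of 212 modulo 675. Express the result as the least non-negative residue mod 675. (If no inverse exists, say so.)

398

gcd(675, 212) by repeated division:
675 = 3×212 + 39
212 = 5×39 + 17
39 = 2×17 + 5
17 = 3×5 + 2
5 = 2×2 + 1
2 = 2×1 + 0
The gcd is 1. Working backward:
1 = 5 − 2·2
1 = −2·17 + 7·5
1 = 7·39 − 16·17
1 = −16·212 + 87·39
1 = 87·675 − 277·212
So 212·(-277) ≡ 1 (mod 675), and -277 ≡ 398 (mod 675).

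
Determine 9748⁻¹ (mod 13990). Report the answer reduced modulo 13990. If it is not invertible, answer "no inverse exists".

Euclidean algorithm on 13990, 9748:
13990 = 1×9748 + 4242
9748 = 2×4242 + 1264
4242 = 3×1264 + 450
1264 = 2×450 + 364
450 = 1×364 + 86
364 = 4×86 + 20
86 = 4×20 + 6
20 = 3×6 + 2
6 = 3×2 + 0
Since gcd = 2 > 1, 9748 is not a unit mod 13990.

no inverse exists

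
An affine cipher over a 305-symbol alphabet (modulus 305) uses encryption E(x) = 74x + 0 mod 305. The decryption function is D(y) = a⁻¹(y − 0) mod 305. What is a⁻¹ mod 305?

169

Run Euclid on (305, 74):
305 = 4·74 + 9
74 = 8·9 + 2
9 = 4·2 + 1
2 = 2·1 + 0
gcd = 1, so the inverse exists. Back-substitute:
1 = 9 − 4·2
1 = −4·74 + 33·9
1 = 33·305 − 136·74
Hence 74⁻¹ ≡ -136 ≡ 169 (mod 305).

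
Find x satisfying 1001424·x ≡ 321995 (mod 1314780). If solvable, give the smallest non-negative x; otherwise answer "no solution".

gcd(1001424, 1314780):
1314780 = 1*1001424 + 313356
1001424 = 3*313356 + 61356
313356 = 5*61356 + 6576
61356 = 9*6576 + 2172
6576 = 3*2172 + 60
2172 = 36*60 + 12
60 = 5*12 + 0
gcd = 12, but 12 ∤ 321995, so the congruence has no solution.

no solution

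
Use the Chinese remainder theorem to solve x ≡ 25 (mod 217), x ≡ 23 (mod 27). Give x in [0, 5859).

Write x = 25 + 217·k. Then 217·k ≡ 23 − 25 ≡ 25 (mod 27).
Need 217⁻¹ mod 27. Extended Euclid on (27, 1):
27 = 27·1 + 0
217⁻¹ ≡ 1 (mod 27), so k ≡ 1·25 ≡ 25 (mod 27).
x = 25 + 217·25 = 5450.

5450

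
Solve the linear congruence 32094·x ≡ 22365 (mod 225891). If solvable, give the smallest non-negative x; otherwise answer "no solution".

7018

First find gcd(32094, 225891):
225891 = 7*32094 + 1233
32094 = 26*1233 + 36
1233 = 34*36 + 9
36 = 4*9 + 0
gcd = 9 and 9 | 22365, so solutions exist. Divide through by 9: 3566x ≡ 2485 (mod 25099).
Now find 3566⁻¹ mod 25099:
25099 = 7*3566 + 137
3566 = 26*137 + 4
137 = 34*4 + 1
4 = 4*1 + 0
Back-substitute:
1 = 137 − 34·4
1 = −34·3566 + 885·137
1 = 885·25099 − 6229·3566
So 3566·(-6229) ≡ 1 (mod 25099), i.e. 3566⁻¹ ≡ 18870.
Then x ≡ 18870·2485 ≡ 7018 (mod 25099); the smallest non-negative solution is x = 7018.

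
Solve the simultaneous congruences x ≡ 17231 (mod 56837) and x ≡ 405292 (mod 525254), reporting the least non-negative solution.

Write x = 17231 + 56837·k. Then 56837·k ≡ 405292 − 17231 ≡ 388061 (mod 525254).
Need 56837⁻¹ mod 525254. Extended Euclid on (525254, 56837):
525254 = 9·56837 + 13721
56837 = 4·13721 + 1953
13721 = 7·1953 + 50
1953 = 39·50 + 3
50 = 16·3 + 2
3 = 1·2 + 1
2 = 2·1 + 0
Back-substitute:
1 = 3 − 2
1 = −50 + 17·3
1 = 17·1953 − 664·50
1 = −664·13721 + 4665·1953
1 = 4665·56837 − 19324·13721
1 = −19324·525254 + 178581·56837
56837⁻¹ ≡ 178581 (mod 525254), so k ≡ 178581·388061 ≡ 409697 (mod 525254).
x = 17231 + 56837·409697 = 23285965620.

23285965620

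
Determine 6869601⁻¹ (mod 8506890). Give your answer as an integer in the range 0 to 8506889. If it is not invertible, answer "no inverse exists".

no inverse exists

Euclidean algorithm on 8506890, 6869601:
8506890 = 1·6869601 + 1637289
6869601 = 4·1637289 + 320445
1637289 = 5·320445 + 35064
320445 = 9·35064 + 4869
35064 = 7·4869 + 981
4869 = 4·981 + 945
981 = 1·945 + 36
945 = 26·36 + 9
36 = 4·9 + 0
gcd(6869601, 8506890) = 9 ≠ 1, so 6869601 has no multiplicative inverse modulo 8506890.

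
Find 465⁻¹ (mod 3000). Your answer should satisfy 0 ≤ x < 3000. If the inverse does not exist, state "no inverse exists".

Compute gcd(465, 3000):
3000 = 6*465 + 210
465 = 2*210 + 45
210 = 4*45 + 30
45 = 1*30 + 15
30 = 2*15 + 0
gcd(465, 3000) = 15 ≠ 1, so 465 has no multiplicative inverse modulo 3000.

no inverse exists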